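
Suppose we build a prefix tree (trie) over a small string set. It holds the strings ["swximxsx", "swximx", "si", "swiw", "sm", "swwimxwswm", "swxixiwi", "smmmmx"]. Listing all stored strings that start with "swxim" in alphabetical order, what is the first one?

DFS of the "swxim" subtree visits, in order: "swximx", "swximxsx"
The 1st is swximx.

swximx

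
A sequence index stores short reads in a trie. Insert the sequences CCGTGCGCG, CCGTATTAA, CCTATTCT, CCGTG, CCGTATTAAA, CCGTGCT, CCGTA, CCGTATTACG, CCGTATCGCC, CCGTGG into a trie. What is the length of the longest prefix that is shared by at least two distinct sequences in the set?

9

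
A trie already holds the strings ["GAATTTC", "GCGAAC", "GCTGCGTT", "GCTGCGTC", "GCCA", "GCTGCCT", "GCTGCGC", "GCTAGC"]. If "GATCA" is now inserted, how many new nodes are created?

Walking "GATCA" from the root, the first 2 characters ("GA") follow existing edges; "T" is the first miss.
Each of the 3 remaining characters creates one node.

3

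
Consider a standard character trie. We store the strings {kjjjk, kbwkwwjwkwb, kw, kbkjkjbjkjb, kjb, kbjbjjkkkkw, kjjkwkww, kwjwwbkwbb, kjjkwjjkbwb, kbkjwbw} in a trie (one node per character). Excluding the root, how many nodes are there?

57

For each word, the new-node count is its length minus the longest prefix already in the trie:
  "kjjjk" → 5 new (k, j, j, j, k)
  "kbwkwwjwkwb" → prefix "k" already present; 10 new (b, w, k, w, w, j, w, k, w, b)
  "kw" → prefix "k" already present; 1 new (w)
  "kbkjkjbjkjb" → prefix "kb" already present; 9 new (k, j, k, j, b, j, k, j, b)
  "kjb" → prefix "kj" already present; 1 new (b)
  "kbjbjjkkkkw" → prefix "kb" already present; 9 new (j, b, j, j, k, k, k, k, w)
  "kjjkwkww" → prefix "kjj" already present; 5 new (k, w, k, w, w)
  "kwjwwbkwbb" → prefix "kw" already present; 8 new (j, w, w, b, k, w, b, b)
  "kjjkwjjkbwb" → prefix "kjjkw" already present; 6 new (j, j, k, b, w, b)
  "kbkjwbw" → prefix "kbkj" already present; 3 new (w, b, w)
Total nodes = 5 + 10 + 1 + 9 + 1 + 9 + 5 + 8 + 6 + 3 = 57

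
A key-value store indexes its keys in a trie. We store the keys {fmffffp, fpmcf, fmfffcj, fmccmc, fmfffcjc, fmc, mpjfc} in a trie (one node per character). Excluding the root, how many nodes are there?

Count nodes per top-level branch (shared prefixes stored once):
  'f'-branch (fmc, fmccmc, fmfffcj, fmfffcjc, fmffffp, fpmcf): 18 nodes
  'm'-branch (mpjfc): 5 nodes
Sum: 23

23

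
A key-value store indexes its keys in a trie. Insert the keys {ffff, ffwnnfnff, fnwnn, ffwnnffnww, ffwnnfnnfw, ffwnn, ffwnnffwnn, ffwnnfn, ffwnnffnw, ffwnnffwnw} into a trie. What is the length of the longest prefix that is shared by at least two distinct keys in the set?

9

Equivalently: take the maximum, over all pairs, of their longest common prefix length.
"ffwnnffnw" and "ffwnnffnww" agree on "ffwnnffnw" (9 characters) before diverging; nothing deeper is shared.
Longest shared-prefix length: 9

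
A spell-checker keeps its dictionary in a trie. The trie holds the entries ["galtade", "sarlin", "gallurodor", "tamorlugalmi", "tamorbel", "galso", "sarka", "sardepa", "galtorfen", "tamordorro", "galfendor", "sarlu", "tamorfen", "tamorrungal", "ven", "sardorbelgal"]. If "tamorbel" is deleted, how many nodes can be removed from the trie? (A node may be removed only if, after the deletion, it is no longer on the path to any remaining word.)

3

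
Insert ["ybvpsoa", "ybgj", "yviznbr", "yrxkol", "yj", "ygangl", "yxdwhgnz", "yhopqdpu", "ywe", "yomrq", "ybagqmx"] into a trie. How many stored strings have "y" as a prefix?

11

Walk to "y"; the words in its subtree are exactly those with that prefix.
Matches: "ybagqmx", "ybgj", "ybvpsoa", "ygangl", "yhopqdpu", "yj", "yomrq", "yrxkol", "yviznbr", "ywe", "yxdwhgnz"
Count: 11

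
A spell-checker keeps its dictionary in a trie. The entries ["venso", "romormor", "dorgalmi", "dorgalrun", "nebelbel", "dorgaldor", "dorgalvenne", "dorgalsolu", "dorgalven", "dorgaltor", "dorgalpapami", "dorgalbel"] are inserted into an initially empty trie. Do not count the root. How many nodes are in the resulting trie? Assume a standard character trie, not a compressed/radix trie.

Insert word by word; a character creates a node only if that edge doesn't already exist:
  "venso" → 5 new (v, e, n, s, o)
  "romormor" → 8 new (r, o, m, o, r, m, o, r)
  "dorgalmi" → 8 new (d, o, r, g, a, l, m, i)
  "dorgalrun" → prefix "dorgal" already present; 3 new (r, u, n)
  "nebelbel" → 8 new (n, e, b, e, l, b, e, l)
  "dorgaldor" → prefix "dorgal" already present; 3 new (d, o, r)
  "dorgalvenne" → prefix "dorgal" already present; 5 new (v, e, n, n, e)
  "dorgalsolu" → prefix "dorgal" already present; 4 new (s, o, l, u)
  "dorgalven" → prefix "dorgalven" already present; 0 new (none)
  "dorgaltor" → prefix "dorgal" already present; 3 new (t, o, r)
  "dorgalpapami" → prefix "dorgal" already present; 6 new (p, a, p, a, m, i)
  "dorgalbel" → prefix "dorgal" already present; 3 new (b, e, l)
Total nodes = 5 + 8 + 8 + 3 + 8 + 3 + 5 + 4 + 0 + 3 + 6 + 3 = 56

56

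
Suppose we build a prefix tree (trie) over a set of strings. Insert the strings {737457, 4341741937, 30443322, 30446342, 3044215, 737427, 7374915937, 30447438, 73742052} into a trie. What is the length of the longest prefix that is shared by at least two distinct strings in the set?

The deepest shared node is where two words last agree before diverging.
"73742052" and "737427" agree on "73742" (5 characters) before diverging; nothing deeper is shared.
Longest shared-prefix length: 5

5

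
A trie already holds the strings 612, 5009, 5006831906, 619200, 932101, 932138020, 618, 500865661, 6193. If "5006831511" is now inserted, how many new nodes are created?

3

"5006831" is already a path in the trie; the remaining "511" must be added.
New nodes needed: |"5006831511"| − 7 = 10 − 7 = 3.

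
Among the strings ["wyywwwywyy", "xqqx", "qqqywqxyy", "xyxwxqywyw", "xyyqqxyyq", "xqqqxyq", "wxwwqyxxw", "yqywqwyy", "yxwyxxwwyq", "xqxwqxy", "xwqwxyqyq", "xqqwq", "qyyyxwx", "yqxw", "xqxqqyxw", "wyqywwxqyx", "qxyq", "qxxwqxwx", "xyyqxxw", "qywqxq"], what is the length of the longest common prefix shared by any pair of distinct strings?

4

The deepest shared node is where two words last agree before diverging.
"xyyqqxyyq" and "xyyqxxw" agree on "xyyq" (4 characters) before diverging; nothing deeper is shared.
Longest shared-prefix length: 4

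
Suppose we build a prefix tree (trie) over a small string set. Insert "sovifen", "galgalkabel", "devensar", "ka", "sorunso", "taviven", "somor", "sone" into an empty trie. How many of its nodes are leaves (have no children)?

A leaf is a node with no children — equivalently, the end of a word that is not a proper prefix of any other stored word.
Those words: "devensar", "galgalkabel", "ka", "somor", "sone", "sorunso", "sovifen", "taviven"
Leaf count: 8

8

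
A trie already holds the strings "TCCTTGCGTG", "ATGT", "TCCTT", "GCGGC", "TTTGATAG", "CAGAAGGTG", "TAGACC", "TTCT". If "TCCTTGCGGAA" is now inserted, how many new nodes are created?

The longest prefix of "TCCTTGCGGAA" already in the trie is "TCCTTGCG" (length 8).
So 11 − 8 = 3 new nodes.

3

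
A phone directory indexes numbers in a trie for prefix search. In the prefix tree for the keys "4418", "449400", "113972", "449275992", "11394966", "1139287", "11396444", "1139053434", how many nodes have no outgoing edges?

8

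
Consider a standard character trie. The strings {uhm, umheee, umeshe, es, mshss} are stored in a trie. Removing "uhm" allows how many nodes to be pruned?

A node on "uhm"'s path can go only if nothing else ends at it or branches off below it.
The suffix "hm" (2 nodes) is used only by "uhm"; the node for "u" still has the child "m", so pruning stops there.
Nodes removed: 2

2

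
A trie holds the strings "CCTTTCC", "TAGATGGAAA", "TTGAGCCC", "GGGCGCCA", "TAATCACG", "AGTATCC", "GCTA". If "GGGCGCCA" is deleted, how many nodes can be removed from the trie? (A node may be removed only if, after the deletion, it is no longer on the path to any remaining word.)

7

A node on "GGGCGCCA"'s path can go only if nothing else ends at it or branches off below it.
The suffix "GGCGCCA" (7 nodes) is used only by "GGGCGCCA"; the node for "G" still has the child "C", so pruning stops there.
Nodes removed: 7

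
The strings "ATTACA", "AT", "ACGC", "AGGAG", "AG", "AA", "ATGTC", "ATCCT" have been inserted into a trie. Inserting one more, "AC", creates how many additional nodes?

0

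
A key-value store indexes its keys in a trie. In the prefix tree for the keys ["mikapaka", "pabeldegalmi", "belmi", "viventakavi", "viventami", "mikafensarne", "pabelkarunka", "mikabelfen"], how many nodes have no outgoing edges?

8

A leaf is a node with no children — equivalently, the end of a word that is not a proper prefix of any other stored word.
Those words: "belmi", "mikabelfen", "mikafensarne", "mikapaka", "pabeldegalmi", "pabelkarunka", "viventakavi", "viventami"
Leaf count: 8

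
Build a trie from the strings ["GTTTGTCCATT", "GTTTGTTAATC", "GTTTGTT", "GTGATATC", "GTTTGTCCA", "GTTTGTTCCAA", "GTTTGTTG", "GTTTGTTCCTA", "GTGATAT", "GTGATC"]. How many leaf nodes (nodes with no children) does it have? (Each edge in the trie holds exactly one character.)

Leaves are exactly the stored words that no other stored word extends.
Those words: "GTGATATC", "GTGATC", "GTTTGTCCATT", "GTTTGTTAATC", "GTTTGTTCCAA", "GTTTGTTCCTA", "GTTTGTTG"
Leaf count: 7

7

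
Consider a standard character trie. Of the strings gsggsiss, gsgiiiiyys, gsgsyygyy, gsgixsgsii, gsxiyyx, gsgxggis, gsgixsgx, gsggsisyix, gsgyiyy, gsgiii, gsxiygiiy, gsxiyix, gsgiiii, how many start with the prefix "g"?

13

Traverse to the node for "g", then collect every word in that subtree.
Matches: "gsggsiss", "gsggsisyix", "gsgiii", "gsgiiii", "gsgiiiiyys", "gsgixsgsii", "gsgixsgx", "gsgsyygyy", "gsgxggis", "gsgyiyy", "gsxiygiiy", "gsxiyix", "gsxiyyx"
Count: 13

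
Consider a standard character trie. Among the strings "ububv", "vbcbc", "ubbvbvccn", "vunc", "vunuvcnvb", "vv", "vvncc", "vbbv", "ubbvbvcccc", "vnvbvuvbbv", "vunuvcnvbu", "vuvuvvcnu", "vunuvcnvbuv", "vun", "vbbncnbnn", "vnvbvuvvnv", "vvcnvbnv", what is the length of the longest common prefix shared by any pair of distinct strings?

10

The deepest shared node is where two words last agree before diverging.
"vunuvcnvbu" and "vunuvcnvbuv" agree on "vunuvcnvbu" (10 characters) before diverging; nothing deeper is shared.
Longest shared-prefix length: 10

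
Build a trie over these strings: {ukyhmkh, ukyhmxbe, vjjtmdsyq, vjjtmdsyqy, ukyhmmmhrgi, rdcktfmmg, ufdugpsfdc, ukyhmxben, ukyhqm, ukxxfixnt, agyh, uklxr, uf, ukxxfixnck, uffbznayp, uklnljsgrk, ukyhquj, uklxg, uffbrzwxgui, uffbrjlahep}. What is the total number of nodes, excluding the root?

93

Trace insertions, counting only characters that open a new branch:
  "ukyhmkh" → 7 new (u, k, y, h, m, k, h)
  "ukyhmxbe" → prefix "ukyhm" already present; 3 new (x, b, e)
  "vjjtmdsyq" → 9 new (v, j, j, t, m, d, s, y, q)
  "vjjtmdsyqy" → prefix "vjjtmdsyq" already present; 1 new (y)
  "ukyhmmmhrgi" → prefix "ukyhm" already present; 6 new (m, m, h, r, g, i)
  "rdcktfmmg" → 9 new (r, d, c, k, t, f, m, m, g)
  "ufdugpsfdc" → prefix "u" already present; 9 new (f, d, u, g, p, s, f, d, c)
  "ukyhmxben" → prefix "ukyhmxbe" already present; 1 new (n)
  "ukyhqm" → prefix "ukyh" already present; 2 new (q, m)
  "ukxxfixnt" → prefix "uk" already present; 7 new (x, x, f, i, x, n, t)
  "agyh" → 4 new (a, g, y, h)
  "uklxr" → prefix "uk" already present; 3 new (l, x, r)
  "uf" → prefix "uf" already present; 0 new (none)
  "ukxxfixnck" → prefix "ukxxfixn" already present; 2 new (c, k)
  "uffbznayp" → prefix "uf" already present; 7 new (f, b, z, n, a, y, p)
  "uklnljsgrk" → prefix "ukl" already present; 7 new (n, l, j, s, g, r, k)
  "ukyhquj" → prefix "ukyhq" already present; 2 new (u, j)
  "uklxg" → prefix "uklx" already present; 1 new (g)
  "uffbrzwxgui" → prefix "uffb" already present; 7 new (r, z, w, x, g, u, i)
  "uffbrjlahep" → prefix "uffbr" already present; 6 new (j, l, a, h, e, p)
Total nodes = 7 + 3 + 9 + 1 + 6 + 9 + 9 + 1 + 2 + 7 + 4 + 3 + 0 + 2 + 7 + 7 + 2 + 1 + 7 + 6 = 93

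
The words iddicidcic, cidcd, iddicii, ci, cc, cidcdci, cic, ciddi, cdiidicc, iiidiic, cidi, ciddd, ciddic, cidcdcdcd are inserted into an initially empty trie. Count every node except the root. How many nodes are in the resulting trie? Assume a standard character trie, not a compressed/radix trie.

Insert word by word; a character creates a node only if that edge doesn't already exist:
  "iddicidcic" → 10 new (i, d, d, i, c, i, d, c, i, c)
  "cidcd" → 5 new (c, i, d, c, d)
  "iddicii" → prefix "iddici" already present; 1 new (i)
  "ci" → prefix "ci" already present; 0 new (none)
  "cc" → prefix "c" already present; 1 new (c)
  "cidcdci" → prefix "cidcd" already present; 2 new (c, i)
  "cic" → prefix "ci" already present; 1 new (c)
  "ciddi" → prefix "cid" already present; 2 new (d, i)
  "cdiidicc" → prefix "c" already present; 7 new (d, i, i, d, i, c, c)
  "iiidiic" → prefix "i" already present; 6 new (i, i, d, i, i, c)
  "cidi" → prefix "cid" already present; 1 new (i)
  "ciddd" → prefix "cidd" already present; 1 new (d)
  "ciddic" → prefix "ciddi" already present; 1 new (c)
  "cidcdcdcd" → prefix "cidcdc" already present; 3 new (d, c, d)
Total nodes = 10 + 5 + 1 + 0 + 1 + 2 + 1 + 2 + 7 + 6 + 1 + 1 + 1 + 3 = 41

41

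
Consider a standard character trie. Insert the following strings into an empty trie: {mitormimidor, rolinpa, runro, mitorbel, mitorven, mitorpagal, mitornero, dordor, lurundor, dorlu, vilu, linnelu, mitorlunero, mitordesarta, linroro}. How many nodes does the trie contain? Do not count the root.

Trace insertions, counting only characters that open a new branch:
  "mitormimidor" → 12 new (m, i, t, o, r, m, i, m, i, d, o, r)
  "rolinpa" → 7 new (r, o, l, i, n, p, a)
  "runro" → prefix "r" already present; 4 new (u, n, r, o)
  "mitorbel" → prefix "mitor" already present; 3 new (b, e, l)
  "mitorven" → prefix "mitor" already present; 3 new (v, e, n)
  "mitorpagal" → prefix "mitor" already present; 5 new (p, a, g, a, l)
  "mitornero" → prefix "mitor" already present; 4 new (n, e, r, o)
  "dordor" → 6 new (d, o, r, d, o, r)
  "lurundor" → 8 new (l, u, r, u, n, d, o, r)
  "dorlu" → prefix "dor" already present; 2 new (l, u)
  "vilu" → 4 new (v, i, l, u)
  "linnelu" → prefix "l" already present; 6 new (i, n, n, e, l, u)
  "mitorlunero" → prefix "mitor" already present; 6 new (l, u, n, e, r, o)
  "mitordesarta" → prefix "mitor" already present; 7 new (d, e, s, a, r, t, a)
  "linroro" → prefix "lin" already present; 4 new (r, o, r, o)
Total nodes = 12 + 7 + 4 + 3 + 3 + 5 + 4 + 6 + 8 + 2 + 4 + 6 + 6 + 7 + 4 = 81

81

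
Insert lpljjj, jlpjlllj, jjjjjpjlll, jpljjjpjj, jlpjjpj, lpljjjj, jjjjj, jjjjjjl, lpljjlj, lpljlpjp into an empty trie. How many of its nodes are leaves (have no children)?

8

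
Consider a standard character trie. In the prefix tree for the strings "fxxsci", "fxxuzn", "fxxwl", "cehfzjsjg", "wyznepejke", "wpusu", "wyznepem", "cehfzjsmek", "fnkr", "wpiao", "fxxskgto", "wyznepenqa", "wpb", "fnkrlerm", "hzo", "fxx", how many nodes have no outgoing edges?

14

A leaf is a node with no children — equivalently, the end of a word that is not a proper prefix of any other stored word.
Those words: "cehfzjsjg", "cehfzjsmek", "fnkrlerm", "fxxsci", "fxxskgto", "fxxuzn", "fxxwl", "hzo", "wpb", "wpiao", "wpusu", "wyznepejke", "wyznepem", "wyznepenqa"
Leaf count: 14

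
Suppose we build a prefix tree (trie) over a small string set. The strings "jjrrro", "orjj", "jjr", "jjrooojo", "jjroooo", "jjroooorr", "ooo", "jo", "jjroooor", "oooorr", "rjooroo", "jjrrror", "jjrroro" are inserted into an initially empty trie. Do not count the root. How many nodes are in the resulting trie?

35

Count nodes per top-level branch (shared prefixes stored once):
  'j'-branch (jjr, jjrooojo, jjroooo, jjroooor, jjroooorr, jjrroro, jjrrro, jjrrror, jo): 19 nodes
  'o'-branch (ooo, oooorr, orjj): 9 nodes
  'r'-branch (rjooroo): 7 nodes
Sum: 35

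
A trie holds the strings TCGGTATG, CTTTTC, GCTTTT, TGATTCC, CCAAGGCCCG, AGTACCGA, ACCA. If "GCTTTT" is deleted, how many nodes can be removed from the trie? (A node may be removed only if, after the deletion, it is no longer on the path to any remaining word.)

Walk "GCTTTT" from the leaf back toward the root, removing each node that no remaining word uses.
No other word shares any prefix with "GCTTTT", so all 6 of its nodes go.
Nodes removed: 6

6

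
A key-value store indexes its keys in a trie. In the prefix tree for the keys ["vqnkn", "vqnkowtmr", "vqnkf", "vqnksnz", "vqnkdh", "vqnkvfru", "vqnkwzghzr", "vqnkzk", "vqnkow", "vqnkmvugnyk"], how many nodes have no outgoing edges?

A leaf is a node with no children — equivalently, the end of a word that is not a proper prefix of any other stored word.
Those words: "vqnkdh", "vqnkf", "vqnkmvugnyk", "vqnkn", "vqnkowtmr", "vqnksnz", "vqnkvfru", "vqnkwzghzr", "vqnkzk"
Leaf count: 9

9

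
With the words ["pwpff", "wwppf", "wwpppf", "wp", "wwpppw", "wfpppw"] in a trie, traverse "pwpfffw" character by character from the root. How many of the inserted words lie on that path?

1

Check each prefix of "pwpfffw" against the stored set — each match is an end-marker on the path.
Prefixes of the query that are stored words: "pwpff"
Count: 1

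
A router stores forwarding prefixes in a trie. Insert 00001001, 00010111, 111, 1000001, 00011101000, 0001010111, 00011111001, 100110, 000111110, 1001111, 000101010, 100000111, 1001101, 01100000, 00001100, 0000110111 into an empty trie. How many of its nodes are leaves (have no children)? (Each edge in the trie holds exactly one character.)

A leaf is a node with no children — equivalently, the end of a word that is not a proper prefix of any other stored word.
Those words: "00001001", "00001100", "0000110111", "000101010", "0001010111", "00010111", "00011101000", "00011111001", "01100000", "100000111", "1001101", "1001111", "111"
Leaf count: 13

13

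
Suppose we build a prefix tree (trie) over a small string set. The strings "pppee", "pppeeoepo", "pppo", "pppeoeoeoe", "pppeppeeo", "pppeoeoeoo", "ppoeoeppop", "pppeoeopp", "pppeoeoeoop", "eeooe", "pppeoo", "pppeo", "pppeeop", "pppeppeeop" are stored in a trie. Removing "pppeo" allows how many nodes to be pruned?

A node on "pppeo"'s path can go only if nothing else ends at it or branches off below it.
Every node on "pppeo" is still needed (e.g. by "pppeoeoeoe"), so nothing is freed.
Nodes removed: 0

0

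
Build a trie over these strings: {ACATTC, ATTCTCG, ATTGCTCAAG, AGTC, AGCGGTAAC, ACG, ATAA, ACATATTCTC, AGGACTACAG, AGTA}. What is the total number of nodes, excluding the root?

47

Trace insertions, counting only characters that open a new branch:
  "ACATTC" → 6 new (A, C, A, T, T, C)
  "ATTCTCG" → prefix "A" already present; 6 new (T, T, C, T, C, G)
  "ATTGCTCAAG" → prefix "ATT" already present; 7 new (G, C, T, C, A, A, G)
  "AGTC" → prefix "A" already present; 3 new (G, T, C)
  "AGCGGTAAC" → prefix "AG" already present; 7 new (C, G, G, T, A, A, C)
  "ACG" → prefix "AC" already present; 1 new (G)
  "ATAA" → prefix "AT" already present; 2 new (A, A)
  "ACATATTCTC" → prefix "ACAT" already present; 6 new (A, T, T, C, T, C)
  "AGGACTACAG" → prefix "AG" already present; 8 new (G, A, C, T, A, C, A, G)
  "AGTA" → prefix "AGT" already present; 1 new (A)
Total nodes = 6 + 6 + 7 + 3 + 7 + 1 + 2 + 6 + 8 + 1 = 47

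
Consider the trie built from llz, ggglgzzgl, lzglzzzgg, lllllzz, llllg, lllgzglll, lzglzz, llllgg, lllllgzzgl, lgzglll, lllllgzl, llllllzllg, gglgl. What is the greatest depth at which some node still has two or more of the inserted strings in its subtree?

7

Look for the deepest trie node that still has at least two words in its subtree.
e.g. "lllllgzl" and "lllllgzzgl" share the prefix "lllllgz" of length 7; no pair shares a longer one.
Longest shared-prefix length: 7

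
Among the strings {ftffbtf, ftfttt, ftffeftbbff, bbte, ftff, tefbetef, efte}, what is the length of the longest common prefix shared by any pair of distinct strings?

4

The deepest shared node is where two words last agree before diverging.
e.g. "ftff" and "ftffbtf" share the prefix "ftff" of length 4; no pair shares a longer one.
Longest shared-prefix length: 4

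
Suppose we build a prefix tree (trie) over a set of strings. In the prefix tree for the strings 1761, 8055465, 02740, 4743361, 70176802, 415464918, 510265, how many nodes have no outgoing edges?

7

A leaf is a node with no children — equivalently, the end of a word that is not a proper prefix of any other stored word.
Those words: "02740", "1761", "415464918", "4743361", "510265", "70176802", "8055465"
Leaf count: 7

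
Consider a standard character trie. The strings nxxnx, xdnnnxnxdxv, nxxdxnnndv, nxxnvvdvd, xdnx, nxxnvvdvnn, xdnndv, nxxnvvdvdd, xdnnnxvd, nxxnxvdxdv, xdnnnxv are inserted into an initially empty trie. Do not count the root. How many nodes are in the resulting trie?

41

Trace insertions, counting only characters that open a new branch:
  "nxxnx" → 5 new (n, x, x, n, x)
  "xdnnnxnxdxv" → 11 new (x, d, n, n, n, x, n, x, d, x, v)
  "nxxdxnnndv" → prefix "nxx" already present; 7 new (d, x, n, n, n, d, v)
  "nxxnvvdvd" → prefix "nxxn" already present; 5 new (v, v, d, v, d)
  "xdnx" → prefix "xdn" already present; 1 new (x)
  "nxxnvvdvnn" → prefix "nxxnvvdv" already present; 2 new (n, n)
  "xdnndv" → prefix "xdnn" already present; 2 new (d, v)
  "nxxnvvdvdd" → prefix "nxxnvvdvd" already present; 1 new (d)
  "xdnnnxvd" → prefix "xdnnnx" already present; 2 new (v, d)
  "nxxnxvdxdv" → prefix "nxxnx" already present; 5 new (v, d, x, d, v)
  "xdnnnxv" → prefix "xdnnnxv" already present; 0 new (none)
Total nodes = 5 + 11 + 7 + 5 + 1 + 2 + 2 + 1 + 2 + 5 + 0 = 41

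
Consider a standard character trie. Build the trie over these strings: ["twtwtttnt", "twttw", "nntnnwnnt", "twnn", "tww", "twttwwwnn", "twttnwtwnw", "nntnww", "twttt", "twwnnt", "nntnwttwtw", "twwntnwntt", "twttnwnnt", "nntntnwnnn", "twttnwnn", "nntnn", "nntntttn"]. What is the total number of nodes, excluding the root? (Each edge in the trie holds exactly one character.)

Trace insertions, counting only characters that open a new branch:
  "twtwtttnt" → 9 new (t, w, t, w, t, t, t, n, t)
  "twttw" → prefix "twt" already present; 2 new (t, w)
  "nntnnwnnt" → 9 new (n, n, t, n, n, w, n, n, t)
  "twnn" → prefix "tw" already present; 2 new (n, n)
  "tww" → prefix "tw" already present; 1 new (w)
  "twttwwwnn" → prefix "twttw" already present; 4 new (w, w, n, n)
  "twttnwtwnw" → prefix "twtt" already present; 6 new (n, w, t, w, n, w)
  "nntnww" → prefix "nntn" already present; 2 new (w, w)
  "twttt" → prefix "twtt" already present; 1 new (t)
  "twwnnt" → prefix "tww" already present; 3 new (n, n, t)
  "nntnwttwtw" → prefix "nntnw" already present; 5 new (t, t, w, t, w)
  "twwntnwntt" → prefix "twwn" already present; 6 new (t, n, w, n, t, t)
  "twttnwnnt" → prefix "twttnw" already present; 3 new (n, n, t)
  "nntntnwnnn" → prefix "nntn" already present; 6 new (t, n, w, n, n, n)
  "twttnwnn" → prefix "twttnwnn" already present; 0 new (none)
  "nntnn" → prefix "nntnn" already present; 0 new (none)
  "nntntttn" → prefix "nntnt" already present; 3 new (t, t, n)
Total nodes = 9 + 2 + 9 + 2 + 1 + 4 + 6 + 2 + 1 + 3 + 5 + 6 + 3 + 6 + 0 + 0 + 3 = 62

62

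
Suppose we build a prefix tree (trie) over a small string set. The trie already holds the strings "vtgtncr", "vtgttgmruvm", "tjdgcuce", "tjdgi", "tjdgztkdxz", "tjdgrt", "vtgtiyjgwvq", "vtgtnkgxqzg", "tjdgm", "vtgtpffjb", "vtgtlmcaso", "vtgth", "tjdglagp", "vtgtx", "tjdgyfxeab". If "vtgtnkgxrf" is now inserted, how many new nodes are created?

The longest prefix of "vtgtnkgxrf" already in the trie is "vtgtnkgx" (length 8).
New nodes needed: |"vtgtnkgxrf"| − 8 = 10 − 8 = 2.

2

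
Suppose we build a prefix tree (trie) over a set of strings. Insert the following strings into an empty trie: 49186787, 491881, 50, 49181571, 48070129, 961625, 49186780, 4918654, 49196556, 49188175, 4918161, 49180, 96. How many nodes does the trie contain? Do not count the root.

42

Count nodes per top-level branch (shared prefixes stored once):
  '4'-branch (48070129, 49180, 49181571, 4918161, 4918654, 49186780, 49186787, 491881, 49188175, 49196556): 34 nodes
  '5'-branch (50): 2 nodes
  '9'-branch (96, 961625): 6 nodes
Sum: 42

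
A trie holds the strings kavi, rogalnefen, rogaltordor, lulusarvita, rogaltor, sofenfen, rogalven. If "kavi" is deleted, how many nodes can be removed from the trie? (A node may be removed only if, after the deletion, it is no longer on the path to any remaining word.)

4

Walk "kavi" from the leaf back toward the root, removing each node that no remaining word uses.
No other word shares any prefix with "kavi", so all 4 of its nodes go.
Nodes removed: 4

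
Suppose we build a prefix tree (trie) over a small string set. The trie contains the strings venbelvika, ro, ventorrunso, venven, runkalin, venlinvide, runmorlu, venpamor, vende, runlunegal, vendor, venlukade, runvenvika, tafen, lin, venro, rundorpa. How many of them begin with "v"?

Walk to "v"; the words in its subtree are exactly those with that prefix.
Matches: "venbelvika", "vende", "vendor", "venlinvide", "venlukade", "venpamor", "venro", "ventorrunso", "venven"
Count: 9

9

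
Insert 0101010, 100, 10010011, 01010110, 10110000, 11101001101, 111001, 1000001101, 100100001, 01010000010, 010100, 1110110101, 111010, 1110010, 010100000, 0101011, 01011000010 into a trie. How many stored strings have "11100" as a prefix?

2

Walk to "11100"; the words in its subtree are exactly those with that prefix.
Matches: "111001", "1110010"
Count: 2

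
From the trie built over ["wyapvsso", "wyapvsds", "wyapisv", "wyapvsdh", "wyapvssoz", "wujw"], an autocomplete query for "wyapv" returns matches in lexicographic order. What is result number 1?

DFS of the "wyapv" subtree visits, in order: "wyapvsdh", "wyapvsds", "wyapvsso", "wyapvssoz"
Position 1: wyapvsdh

wyapvsdh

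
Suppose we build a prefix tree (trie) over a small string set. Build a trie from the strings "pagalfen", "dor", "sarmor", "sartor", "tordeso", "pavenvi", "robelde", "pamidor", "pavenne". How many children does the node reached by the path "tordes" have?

1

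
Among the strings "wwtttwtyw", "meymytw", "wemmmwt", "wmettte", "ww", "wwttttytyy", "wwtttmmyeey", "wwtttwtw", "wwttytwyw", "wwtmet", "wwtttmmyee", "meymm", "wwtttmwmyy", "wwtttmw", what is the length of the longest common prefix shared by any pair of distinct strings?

10

Look for the deepest trie node that still has at least two words in its subtree.
e.g. "wwtttmmyee" and "wwtttmmyeey" share the prefix "wwtttmmyee" of length 10; no pair shares a longer one.
Longest shared-prefix length: 10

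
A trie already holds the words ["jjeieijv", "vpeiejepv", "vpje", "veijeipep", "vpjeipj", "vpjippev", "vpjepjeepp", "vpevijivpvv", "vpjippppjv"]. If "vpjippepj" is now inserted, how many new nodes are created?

2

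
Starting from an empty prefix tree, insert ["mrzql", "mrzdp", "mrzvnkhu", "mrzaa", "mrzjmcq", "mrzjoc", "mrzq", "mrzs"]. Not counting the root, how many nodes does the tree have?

21

Count nodes per top-level branch (shared prefixes stored once):
  'm'-branch (mrzaa, mrzdp, mrzjmcq, mrzjoc, mrzq, mrzql, mrzs, mrzvnkhu): 21 nodes
Sum: 21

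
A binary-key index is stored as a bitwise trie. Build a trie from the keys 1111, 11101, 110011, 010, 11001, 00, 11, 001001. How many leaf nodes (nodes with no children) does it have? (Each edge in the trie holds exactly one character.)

Leaves are exactly the stored words that no other stored word extends.
Those words: "001001", "010", "110011", "11101", "1111"
Leaf count: 5

5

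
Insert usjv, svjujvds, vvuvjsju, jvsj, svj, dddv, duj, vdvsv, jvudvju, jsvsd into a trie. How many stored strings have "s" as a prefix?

2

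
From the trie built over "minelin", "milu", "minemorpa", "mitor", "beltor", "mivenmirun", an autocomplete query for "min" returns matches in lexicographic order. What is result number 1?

minelin

DFS of the "min" subtree visits, in order: "minelin", "minemorpa"
The 1st is minelin.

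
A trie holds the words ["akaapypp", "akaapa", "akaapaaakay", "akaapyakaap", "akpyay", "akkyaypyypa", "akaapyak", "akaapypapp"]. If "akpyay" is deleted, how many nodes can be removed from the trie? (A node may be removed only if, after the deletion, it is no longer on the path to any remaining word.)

4

Walk "akpyay" from the leaf back toward the root, removing each node that no remaining word uses.
The suffix "pyay" (4 nodes) is used only by "akpyay"; the node for "ak" still has the child "a", so pruning stops there.
Nodes removed: 4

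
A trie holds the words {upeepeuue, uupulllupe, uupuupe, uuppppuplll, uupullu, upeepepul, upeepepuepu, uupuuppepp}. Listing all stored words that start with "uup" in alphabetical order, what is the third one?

Filter for "uup…" and sort: "uuppppuplll", "uupulllupe", "uupullu", "uupuupe", "uupuuppepp"
Position 3: uupullu

uupullu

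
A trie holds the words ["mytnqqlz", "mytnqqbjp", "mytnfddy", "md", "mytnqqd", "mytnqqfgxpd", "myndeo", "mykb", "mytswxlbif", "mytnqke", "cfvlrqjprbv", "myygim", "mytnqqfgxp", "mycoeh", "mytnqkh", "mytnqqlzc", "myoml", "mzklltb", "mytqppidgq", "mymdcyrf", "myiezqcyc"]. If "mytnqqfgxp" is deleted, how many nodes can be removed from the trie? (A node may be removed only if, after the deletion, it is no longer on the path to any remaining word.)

0

After clearing the end-marker at "mytnqqfgxp", prune upward until reaching a node still needed by another word.
Every node on "mytnqqfgxp" is still needed (e.g. by "mytnqqfgxpd"), so nothing is freed.
Nodes removed: 0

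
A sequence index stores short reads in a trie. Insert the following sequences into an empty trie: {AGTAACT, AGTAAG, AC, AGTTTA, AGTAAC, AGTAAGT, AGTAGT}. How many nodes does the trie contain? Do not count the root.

15

Trace insertions, counting only characters that open a new branch:
  "AGTAACT" → 7 new (A, G, T, A, A, C, T)
  "AGTAAG" → prefix "AGTAA" already present; 1 new (G)
  "AC" → prefix "A" already present; 1 new (C)
  "AGTTTA" → prefix "AGT" already present; 3 new (T, T, A)
  "AGTAAC" → prefix "AGTAAC" already present; 0 new (none)
  "AGTAAGT" → prefix "AGTAAG" already present; 1 new (T)
  "AGTAGT" → prefix "AGTA" already present; 2 new (G, T)
Total nodes = 7 + 1 + 1 + 3 + 0 + 1 + 2 = 15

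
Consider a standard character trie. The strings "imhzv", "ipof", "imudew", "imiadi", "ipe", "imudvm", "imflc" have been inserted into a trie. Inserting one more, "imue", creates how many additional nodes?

"imu" is already a path in the trie; the remaining "e" must be added.
New nodes needed: |"imue"| − 3 = 4 − 3 = 1.

1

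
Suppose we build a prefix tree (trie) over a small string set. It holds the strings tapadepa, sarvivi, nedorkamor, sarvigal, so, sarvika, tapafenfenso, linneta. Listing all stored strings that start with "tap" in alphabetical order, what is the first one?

DFS of the "tap" subtree visits, in order: "tapadepa", "tapafenfenso"
Position 1: tapadepa

tapadepa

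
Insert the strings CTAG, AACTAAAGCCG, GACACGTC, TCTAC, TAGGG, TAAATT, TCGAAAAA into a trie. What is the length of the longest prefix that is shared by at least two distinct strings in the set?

2

The deepest shared node is where two words last agree before diverging.
"TAAATT" and "TAGGG" agree on "TA" (2 characters) before diverging; nothing deeper is shared.
Longest shared-prefix length: 2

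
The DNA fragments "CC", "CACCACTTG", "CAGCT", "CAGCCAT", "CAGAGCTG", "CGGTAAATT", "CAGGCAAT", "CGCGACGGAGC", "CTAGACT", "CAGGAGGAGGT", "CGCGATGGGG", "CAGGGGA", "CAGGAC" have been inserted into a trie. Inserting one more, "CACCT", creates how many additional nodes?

1

The longest prefix of "CACCT" already in the trie is "CACC" (length 4).
New nodes needed: |"CACCT"| − 4 = 5 − 4 = 1.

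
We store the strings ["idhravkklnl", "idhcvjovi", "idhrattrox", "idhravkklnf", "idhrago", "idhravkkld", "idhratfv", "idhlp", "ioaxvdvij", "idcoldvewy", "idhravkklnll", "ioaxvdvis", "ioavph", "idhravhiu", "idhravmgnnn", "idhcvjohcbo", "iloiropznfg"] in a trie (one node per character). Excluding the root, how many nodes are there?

Count nodes per top-level branch (shared prefixes stored once):
  'i'-branch (idcoldvewy, idhcvjohcbo, idhcvjovi, idhlp, idhrago, idhratfv, idhrattrox, idhravhiu, idhravkkld, idhravkklnf, idhravkklnl, idhravkklnll, idhravmgnnn, iloiropznfg, ioavph, ioaxvdvij, ioaxvdvis): 73 nodes
Sum: 73

73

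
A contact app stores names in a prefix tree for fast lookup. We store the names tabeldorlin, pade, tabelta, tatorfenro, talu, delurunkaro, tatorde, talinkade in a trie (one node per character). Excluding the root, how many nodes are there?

For each word, the new-node count is its length minus the longest prefix already in the trie:
  "tabeldorlin" → 11 new (t, a, b, e, l, d, o, r, l, i, n)
  "pade" → 4 new (p, a, d, e)
  "tabelta" → prefix "tabel" already present; 2 new (t, a)
  "tatorfenro" → prefix "ta" already present; 8 new (t, o, r, f, e, n, r, o)
  "talu" → prefix "ta" already present; 2 new (l, u)
  "delurunkaro" → 11 new (d, e, l, u, r, u, n, k, a, r, o)
  "tatorde" → prefix "tator" already present; 2 new (d, e)
  "talinkade" → prefix "tal" already present; 6 new (i, n, k, a, d, e)
Total nodes = 11 + 4 + 2 + 8 + 2 + 11 + 2 + 6 = 46

46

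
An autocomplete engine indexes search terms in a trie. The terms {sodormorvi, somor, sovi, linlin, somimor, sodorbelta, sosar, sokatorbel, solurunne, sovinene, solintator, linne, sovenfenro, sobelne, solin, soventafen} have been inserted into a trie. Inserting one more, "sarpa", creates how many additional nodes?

4

Walking "sarpa" from the root, the first 1 characters ("s") follow existing edges; "a" is the first miss.
Each of the 4 remaining characters creates one node.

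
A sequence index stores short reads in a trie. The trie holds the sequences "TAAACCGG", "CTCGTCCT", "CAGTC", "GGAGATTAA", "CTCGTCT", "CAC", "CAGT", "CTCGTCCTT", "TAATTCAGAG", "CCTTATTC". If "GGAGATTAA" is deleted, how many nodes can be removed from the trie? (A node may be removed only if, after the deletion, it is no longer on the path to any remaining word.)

A node on "GGAGATTAA"'s path can go only if nothing else ends at it or branches off below it.
No other word shares any prefix with "GGAGATTAA", so all 9 of its nodes go.
Nodes removed: 9

9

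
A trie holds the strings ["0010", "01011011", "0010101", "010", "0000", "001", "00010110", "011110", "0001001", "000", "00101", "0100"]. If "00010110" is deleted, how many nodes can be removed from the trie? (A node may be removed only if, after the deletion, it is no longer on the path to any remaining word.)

A node on "00010110"'s path can go only if nothing else ends at it or branches off below it.
The suffix "110" (3 nodes) is used only by "00010110"; the node for "00010" still has the child "0", so pruning stops there.
Nodes removed: 3

3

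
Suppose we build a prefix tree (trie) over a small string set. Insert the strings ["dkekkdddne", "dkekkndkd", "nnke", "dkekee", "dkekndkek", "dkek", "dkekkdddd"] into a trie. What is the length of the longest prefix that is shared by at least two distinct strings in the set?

Equivalently: take the maximum, over all pairs, of their longest common prefix length.
"dkekkdddd" and "dkekkdddne" agree on "dkekkddd" (8 characters) before diverging; nothing deeper is shared.
Longest shared-prefix length: 8

8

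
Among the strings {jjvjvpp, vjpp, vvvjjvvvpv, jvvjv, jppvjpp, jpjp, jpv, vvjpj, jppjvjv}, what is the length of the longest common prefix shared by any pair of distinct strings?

3

The deepest shared node is where two words last agree before diverging.
e.g. "jppjvjv" and "jppvjpp" share the prefix "jpp" of length 3; no pair shares a longer one.
Longest shared-prefix length: 3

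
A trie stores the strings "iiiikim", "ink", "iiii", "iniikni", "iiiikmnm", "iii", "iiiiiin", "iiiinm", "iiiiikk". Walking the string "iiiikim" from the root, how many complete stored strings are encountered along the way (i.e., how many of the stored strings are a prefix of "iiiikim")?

3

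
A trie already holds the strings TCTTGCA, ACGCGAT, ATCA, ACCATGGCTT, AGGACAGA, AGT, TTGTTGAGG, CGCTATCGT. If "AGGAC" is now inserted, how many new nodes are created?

0

Every character of "AGGAC" already lies on an existing path (it is a prefix of some stored word).
No new nodes are needed: 0.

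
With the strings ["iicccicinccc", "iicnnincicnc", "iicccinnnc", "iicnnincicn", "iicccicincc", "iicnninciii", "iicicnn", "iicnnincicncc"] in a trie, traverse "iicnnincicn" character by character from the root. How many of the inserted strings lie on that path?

1

Traverse "iicnnincicn" character by character; count nodes along the way that are marked as word ends.
Prefixes of the query that are stored words: "iicnnincicn"
Count: 1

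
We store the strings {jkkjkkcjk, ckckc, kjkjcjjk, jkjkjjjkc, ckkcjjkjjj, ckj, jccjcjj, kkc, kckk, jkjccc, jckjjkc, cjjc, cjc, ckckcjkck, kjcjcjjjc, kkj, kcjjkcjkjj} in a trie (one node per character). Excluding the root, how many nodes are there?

81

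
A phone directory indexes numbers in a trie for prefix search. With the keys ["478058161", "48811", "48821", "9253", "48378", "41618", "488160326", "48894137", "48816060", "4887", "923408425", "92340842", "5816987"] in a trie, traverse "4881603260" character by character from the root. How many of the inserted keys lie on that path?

1

Walk "4881603260" from the root; an end-of-word marker is hit whenever a stored word is a prefix of "4881603260".
Prefixes of the query that are stored words: "488160326"
Count: 1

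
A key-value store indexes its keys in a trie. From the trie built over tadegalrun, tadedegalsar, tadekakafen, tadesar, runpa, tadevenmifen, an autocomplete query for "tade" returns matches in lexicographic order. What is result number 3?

tadekakafen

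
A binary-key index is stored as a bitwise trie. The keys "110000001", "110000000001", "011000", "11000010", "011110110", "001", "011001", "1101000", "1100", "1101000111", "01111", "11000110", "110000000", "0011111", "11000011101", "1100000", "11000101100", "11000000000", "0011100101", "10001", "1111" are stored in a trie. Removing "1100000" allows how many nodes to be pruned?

After clearing the end-marker at "1100000", prune upward until reaching a node still needed by another word.
Every node on "1100000" is still needed (e.g. by "110000001"), so nothing is freed.
Nodes removed: 0

0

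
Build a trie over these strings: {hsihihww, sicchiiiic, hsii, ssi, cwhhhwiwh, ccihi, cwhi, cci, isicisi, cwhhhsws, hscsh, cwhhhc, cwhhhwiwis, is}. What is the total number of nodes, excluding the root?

Trace insertions, counting only characters that open a new branch:
  "hsihihww" → 8 new (h, s, i, h, i, h, w, w)
  "sicchiiiic" → 10 new (s, i, c, c, h, i, i, i, i, c)
  "hsii" → prefix "hsi" already present; 1 new (i)
  "ssi" → prefix "s" already present; 2 new (s, i)
  "cwhhhwiwh" → 9 new (c, w, h, h, h, w, i, w, h)
  "ccihi" → prefix "c" already present; 4 new (c, i, h, i)
  "cwhi" → prefix "cwh" already present; 1 new (i)
  "cci" → prefix "cci" already present; 0 new (none)
  "isicisi" → 7 new (i, s, i, c, i, s, i)
  "cwhhhsws" → prefix "cwhhh" already present; 3 new (s, w, s)
  "hscsh" → prefix "hs" already present; 3 new (c, s, h)
  "cwhhhc" → prefix "cwhhh" already present; 1 new (c)
  "cwhhhwiwis" → prefix "cwhhhwiw" already present; 2 new (i, s)
  "is" → prefix "is" already present; 0 new (none)
Total nodes = 8 + 10 + 1 + 2 + 9 + 4 + 1 + 0 + 7 + 3 + 3 + 1 + 2 + 0 = 51

51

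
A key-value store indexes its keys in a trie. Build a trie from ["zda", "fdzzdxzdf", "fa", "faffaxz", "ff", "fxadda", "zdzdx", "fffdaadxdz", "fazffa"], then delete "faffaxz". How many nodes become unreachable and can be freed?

A node on "faffaxz"'s path can go only if nothing else ends at it or branches off below it.
The suffix "ffaxz" (5 nodes) is used only by "faffaxz"; the node for "fa" still has the child "z", so pruning stops there.
Nodes removed: 5

5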